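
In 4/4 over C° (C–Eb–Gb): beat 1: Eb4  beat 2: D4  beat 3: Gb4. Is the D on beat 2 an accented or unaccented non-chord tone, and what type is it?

The harmony at that moment is C diminished triad (C, Eb, Gb); D4 is not a chord tone.
It is approached by step down from Eb4 and left by leap up to Gb4.
Step in, leap out — an escape tone.
It falls on a weak beat, so it is unaccented.

Unaccented escape tone.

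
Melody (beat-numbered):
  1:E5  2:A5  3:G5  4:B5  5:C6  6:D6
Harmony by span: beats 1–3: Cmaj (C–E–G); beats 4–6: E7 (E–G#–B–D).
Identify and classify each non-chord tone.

A5 (beat 2) — appoggiatura; C6 (beat 5) — passing tone.

The harmony at that moment is C major triad (C, E, G); A5 is not a chord tone.
It is approached by leap up from E5 and left by step down to G5.
Leap in, step out — an appoggiatura.
The harmony at that moment is E dominant seventh chord (E, G#, B, D); C6 is not a chord tone.
It is approached by step up from B5 and left by step up to D6.
Step in, step out in the same direction — a passing tone.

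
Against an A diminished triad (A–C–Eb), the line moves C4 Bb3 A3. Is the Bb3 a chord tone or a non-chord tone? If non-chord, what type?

The harmony at that moment is A diminished triad (A, C, Eb); Bb3 is not a chord tone.
It is approached by step down from C4 and left by step down to A3.
Step in, step out in the same direction — a passing tone.

Non-chord tone — a passing tone.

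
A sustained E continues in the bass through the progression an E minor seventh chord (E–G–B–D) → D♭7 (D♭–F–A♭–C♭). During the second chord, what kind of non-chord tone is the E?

The harmony at that moment is D♭ dominant seventh chord (D♭, F, A♭, C♭); E is not a chord tone.
It is held over (the same pitch as the preceding E) and then sustained as the same pitch into the next harmony.
Sustained through a change of harmony — a pedal tone.

Pedal tone (pedal point).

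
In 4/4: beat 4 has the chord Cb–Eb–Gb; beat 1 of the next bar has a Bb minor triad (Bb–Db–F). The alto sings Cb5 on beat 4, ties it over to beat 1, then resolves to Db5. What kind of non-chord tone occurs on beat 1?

The harmony at that moment is Bb minor triad (Bb, Db, F); Cb5 is not a chord tone.
It is held over (the same pitch as the preceding Cb5) and left by step up to Db5.
Held over from the previous chord and resolving up by step — a retardation.

Retardation.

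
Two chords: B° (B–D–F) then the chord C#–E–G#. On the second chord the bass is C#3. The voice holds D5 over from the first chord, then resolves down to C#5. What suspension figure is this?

9–8 suspension.

At the second chord the bass is C#3. The suspended D5 lies a ninth above the bass; after resolving down by step to C#5, the interval above the bass becomes an octave.
Suspension figures are named by those two intervals: 9–8.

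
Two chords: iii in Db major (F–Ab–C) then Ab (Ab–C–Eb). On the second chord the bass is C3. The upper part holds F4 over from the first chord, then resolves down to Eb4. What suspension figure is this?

4–3 suspension.

At the second chord the bass is C3. The suspended F4 lies a fourth above the bass; after resolving down by step to Eb4, the interval above the bass becomes a third.
Suspension figures are named by those two intervals: 4–3.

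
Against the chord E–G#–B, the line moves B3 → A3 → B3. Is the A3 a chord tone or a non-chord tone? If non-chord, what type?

Non-chord tone — a neighbor tone.

The harmony at that moment is E major triad (E, G#, B); A3 is not a chord tone.
It is approached by step down from B3 and left by step up to B3.
Step away and step back to the same note — a neighbor tone (lower neighbor).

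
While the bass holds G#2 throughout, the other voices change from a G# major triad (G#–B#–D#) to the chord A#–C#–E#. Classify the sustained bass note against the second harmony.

Pedal tone (pedal point).

The harmony at that moment is A# minor triad (A#, C#, E#); G#2 is not a chord tone.
It is held over (the same pitch as the preceding G#2) and then sustained as the same pitch into the next harmony.
Sustained through a change of harmony — a pedal tone.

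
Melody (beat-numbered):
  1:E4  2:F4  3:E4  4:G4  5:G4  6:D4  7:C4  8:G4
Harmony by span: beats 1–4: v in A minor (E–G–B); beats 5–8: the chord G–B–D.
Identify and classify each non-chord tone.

F4 (beat 2) — neighbor tone; C4 (beat 7) — escape tone.

The harmony at that moment is E minor triad (E, G, B); F4 is not a chord tone.
It is approached by step up from E4 and left by step down to E4.
Step away and step back to the same note — a neighbor tone (upper neighbor).
The harmony at that moment is G major triad (G, B, D); C4 is not a chord tone.
It is approached by step down from D4 and left by leap up to G4.
Step in, leap out — an escape tone.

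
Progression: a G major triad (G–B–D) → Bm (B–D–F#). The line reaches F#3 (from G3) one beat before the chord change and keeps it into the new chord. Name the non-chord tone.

The harmony at that moment is G major triad (G, B, D); F#3 is not a chord tone.
It is approached by step down from G3 and then sustained as the same pitch into the next harmony.
Arriving early and becoming a chord tone when the harmony changes — an anticipation.

F#3 is an anticipation.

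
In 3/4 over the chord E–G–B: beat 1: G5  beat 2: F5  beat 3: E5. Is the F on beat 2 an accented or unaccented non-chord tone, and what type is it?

The harmony at that moment is E minor triad (E, G, B); F5 is not a chord tone.
It is approached by step down from G5 and left by step down to E5.
Step in, step out in the same direction — a passing tone.
It falls on a weak beat, so it is unaccented.

Unaccented passing tone.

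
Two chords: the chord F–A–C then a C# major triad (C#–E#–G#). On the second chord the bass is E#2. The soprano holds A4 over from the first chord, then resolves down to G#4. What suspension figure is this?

At the second chord the bass is E#2. The suspended A4 lies a fourth above the bass; after resolving down by step to G#4, the interval above the bass becomes a third.
Suspension figures are named by those two intervals: 4–3.

4–3 suspension.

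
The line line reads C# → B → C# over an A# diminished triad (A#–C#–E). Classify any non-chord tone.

The harmony at that moment is A# diminished triad (A#, C#, E); B is not a chord tone.
It is approached by step down from C# and left by step up to C#.
Step away and step back to the same note — a neighbor tone (lower neighbor).

B is a neighbor tone.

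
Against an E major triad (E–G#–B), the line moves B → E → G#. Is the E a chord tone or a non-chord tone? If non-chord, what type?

E major triad contains E, G#, B; E is the root, so it is a chord tone.

Chord tone (the root of E major triad).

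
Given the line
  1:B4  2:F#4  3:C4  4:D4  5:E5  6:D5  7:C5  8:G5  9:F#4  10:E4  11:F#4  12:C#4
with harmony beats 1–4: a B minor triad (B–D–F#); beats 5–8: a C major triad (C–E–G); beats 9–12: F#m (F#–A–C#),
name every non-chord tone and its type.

The harmony at that moment is B minor triad (B, D, F#); C4 is not a chord tone.
It is approached by leap down from F#4 and left by step up to D4.
Leap in, step out — an appoggiatura.
The harmony at that moment is C major triad (C, E, G); D5 is not a chord tone.
It is approached by step down from E5 and left by step down to C5.
Step in, step out in the same direction — a passing tone.
The harmony at that moment is F# minor triad (F#, A, C#); E4 is not a chord tone.
It is approached by step down from F#4 and left by step up to F#4.
Step away and step back to the same note — a neighbor tone (lower neighbor).

C4 (beat 3) — appoggiatura; D5 (beat 6) — passing tone; E4 (beat 10) — neighbor tone.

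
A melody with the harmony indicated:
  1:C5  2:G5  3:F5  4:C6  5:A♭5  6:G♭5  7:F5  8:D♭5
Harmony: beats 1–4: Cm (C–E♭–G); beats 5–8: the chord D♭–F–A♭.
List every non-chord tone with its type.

The harmony at that moment is C minor triad (C, E♭, G); F5 is not a chord tone.
It is approached by step down from G5 and left by leap up to C6.
Step in, leap out — an escape tone.
The harmony at that moment is D♭ major triad (D♭, F, A♭); G♭5 is not a chord tone.
It is approached by step down from A♭5 and left by step down to F5.
Step in, step out in the same direction — a passing tone.

F5 (beat 3) — escape tone; G♭5 (beat 6) — passing tone.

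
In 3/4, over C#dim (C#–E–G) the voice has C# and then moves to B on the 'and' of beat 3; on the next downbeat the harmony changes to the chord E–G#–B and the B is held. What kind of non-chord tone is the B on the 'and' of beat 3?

Anticipation.

The harmony at that moment is C# diminished triad (C#, E, G); B is not a chord tone.
It is approached by step down from C# and then sustained as the same pitch into the next harmony.
Arriving early and becoming a chord tone when the harmony changes — an anticipation.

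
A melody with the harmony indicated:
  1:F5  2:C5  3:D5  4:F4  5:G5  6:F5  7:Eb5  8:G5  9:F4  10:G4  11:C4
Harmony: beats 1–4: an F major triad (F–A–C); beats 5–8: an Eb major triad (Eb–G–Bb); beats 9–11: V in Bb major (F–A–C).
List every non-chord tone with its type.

The harmony at that moment is F major triad (F, A, C); D5 is not a chord tone.
It is approached by step up from C5 and left by leap down to F4.
Step in, leap out — an escape tone.
The harmony at that moment is Eb major triad (Eb, G, Bb); F5 is not a chord tone.
It is approached by step down from G5 and left by step down to Eb5.
Step in, step out in the same direction — a passing tone.
The harmony at that moment is F major triad (F, A, C); G4 is not a chord tone.
It is approached by step up from F4 and left by leap down to C4.
Step in, leap out — an escape tone.

D5 (beat 3) — escape tone; F5 (beat 6) — passing tone; G4 (beat 10) — escape tone.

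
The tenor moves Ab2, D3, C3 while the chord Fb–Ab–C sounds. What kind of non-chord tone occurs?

The harmony at that moment is Fb augmented triad (Fb, Ab, C); D3 is not a chord tone.
It is approached by leap up from Ab2 and left by step down to C3.
Leap in, step out — an appoggiatura.

D3 is an appoggiatura.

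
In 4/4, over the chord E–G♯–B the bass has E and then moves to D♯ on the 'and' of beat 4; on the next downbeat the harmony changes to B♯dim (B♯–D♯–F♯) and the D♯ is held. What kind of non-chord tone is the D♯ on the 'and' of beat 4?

Anticipation.

The harmony at that moment is E major triad (E, G♯, B); D♯ is not a chord tone.
It is approached by step down from E and then sustained as the same pitch into the next harmony.
Arriving early and becoming a chord tone when the harmony changes — an anticipation.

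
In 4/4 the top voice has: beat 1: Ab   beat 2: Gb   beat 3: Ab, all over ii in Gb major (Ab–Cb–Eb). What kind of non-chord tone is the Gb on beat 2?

The harmony at that moment is Ab minor triad (Ab, Cb, Eb); Gb is not a chord tone.
It is approached by step down from Ab and left by step up to Ab.
Step away and step back to the same note — a neighbor tone (lower neighbor).

Lower neighbor tone.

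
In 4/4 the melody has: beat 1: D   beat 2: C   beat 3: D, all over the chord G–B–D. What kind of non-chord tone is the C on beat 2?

Lower neighbor tone.

The harmony at that moment is G major triad (G, B, D); C is not a chord tone.
It is approached by step down from D and left by step up to D.
Step away and step back to the same note — a neighbor tone (lower neighbor).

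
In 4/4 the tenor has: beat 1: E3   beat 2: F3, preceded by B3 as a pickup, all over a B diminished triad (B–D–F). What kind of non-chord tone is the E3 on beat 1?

Appoggiatura.

The harmony at that moment is B diminished triad (B, D, F); E3 is not a chord tone.
It is approached by leap down from B3 and left by step up to F3.
Leap in, step out, metrically accented — an appoggiatura.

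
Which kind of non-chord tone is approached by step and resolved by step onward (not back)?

Passing tone.

Approach: by step. Departure: by step, continuing in the same direction.
Stepwise on both sides with no change of direction means the note fills in the space between two different chord tones — a passing tone. (Had it turned back to its starting note it would be a neighbor tone instead.)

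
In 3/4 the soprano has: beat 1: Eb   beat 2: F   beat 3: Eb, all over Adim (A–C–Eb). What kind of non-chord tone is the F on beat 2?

The harmony at that moment is A diminished triad (A, C, Eb); F is not a chord tone.
It is approached by step up from Eb and left by step down to Eb.
Step away and step back to the same note — a neighbor tone (upper neighbor).

Upper neighbor tone.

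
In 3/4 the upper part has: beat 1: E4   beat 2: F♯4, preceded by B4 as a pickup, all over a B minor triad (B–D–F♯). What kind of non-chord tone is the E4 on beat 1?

The harmony at that moment is B minor triad (B, D, F♯); E4 is not a chord tone.
It is approached by leap down from B4 and left by step up to F♯4.
Leap in, step out, metrically accented — an appoggiatura.

Appoggiatura.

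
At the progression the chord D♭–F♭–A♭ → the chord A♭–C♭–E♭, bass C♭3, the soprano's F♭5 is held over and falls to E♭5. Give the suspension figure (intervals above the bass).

4–3 suspension.

At the second chord the bass is C♭3. The suspended F♭5 lies a fourth above the bass; after resolving down by step to E♭5, the interval above the bass becomes a third.
Suspension figures are named by those two intervals: 4–3.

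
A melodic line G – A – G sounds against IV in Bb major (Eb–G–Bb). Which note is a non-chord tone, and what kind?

A is a neighbor tone.

The harmony at that moment is Eb major triad (Eb, G, Bb); A is not a chord tone.
It is approached by step up from G and left by step down to G.
Step away and step back to the same note — a neighbor tone (upper neighbor).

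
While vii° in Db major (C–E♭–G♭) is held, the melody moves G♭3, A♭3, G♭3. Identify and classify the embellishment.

The harmony at that moment is C diminished triad (C, E♭, G♭); A♭3 is not a chord tone.
It is approached by step up from G♭3 and left by step down to G♭3.
Step away and step back to the same note — a neighbor tone (upper neighbor).

A♭3 is a neighbor tone.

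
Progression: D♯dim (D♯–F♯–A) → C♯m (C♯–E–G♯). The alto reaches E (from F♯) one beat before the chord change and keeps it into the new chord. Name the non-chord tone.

The harmony at that moment is D♯ diminished triad (D♯, F♯, A); E is not a chord tone.
It is approached by step down from F♯ and then sustained as the same pitch into the next harmony.
Arriving early and becoming a chord tone when the harmony changes — an anticipation.

E is an anticipation.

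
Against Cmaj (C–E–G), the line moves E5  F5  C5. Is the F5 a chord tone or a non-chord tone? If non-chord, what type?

Non-chord tone — an escape tone.

The harmony at that moment is C major triad (C, E, G); F5 is not a chord tone.
It is approached by step up from E5 and left by leap down to C5.
Step in, leap out — an escape tone.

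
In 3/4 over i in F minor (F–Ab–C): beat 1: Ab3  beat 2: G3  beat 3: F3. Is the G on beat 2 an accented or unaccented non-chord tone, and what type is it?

Unaccented passing tone.

The harmony at that moment is F minor triad (F, Ab, C); G3 is not a chord tone.
It is approached by step down from Ab3 and left by step down to F3.
Step in, step out in the same direction — a passing tone.
It falls on a weak beat, so it is unaccented.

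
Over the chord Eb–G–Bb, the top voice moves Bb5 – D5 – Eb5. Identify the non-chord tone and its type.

D5 is an appoggiatura.

The harmony at that moment is Eb major triad (Eb, G, Bb); D5 is not a chord tone.
It is approached by leap down from Bb5 and left by step up to Eb5.
Leap in, step out — an appoggiatura.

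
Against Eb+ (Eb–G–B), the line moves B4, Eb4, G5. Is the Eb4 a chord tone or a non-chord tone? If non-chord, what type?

Chord tone (the root of Eb augmented triad).

Eb augmented triad contains Eb, G, B; Eb is the root, so it is a chord tone.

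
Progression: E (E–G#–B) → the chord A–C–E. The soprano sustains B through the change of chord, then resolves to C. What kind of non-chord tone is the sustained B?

B is a retardation.

The harmony at that moment is A minor triad (A, C, E); B is not a chord tone.
It is held over (the same pitch as the preceding B) and left by step up to C.
Held over from the previous chord and resolving up by step — a retardation.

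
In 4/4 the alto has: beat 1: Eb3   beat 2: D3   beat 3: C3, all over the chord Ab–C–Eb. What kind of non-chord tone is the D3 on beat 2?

Passing tone.

The harmony at that moment is Ab major triad (Ab, C, Eb); D3 is not a chord tone.
It is approached by step down from Eb3 and left by step down to C3.
Step in, step out in the same direction — a passing tone.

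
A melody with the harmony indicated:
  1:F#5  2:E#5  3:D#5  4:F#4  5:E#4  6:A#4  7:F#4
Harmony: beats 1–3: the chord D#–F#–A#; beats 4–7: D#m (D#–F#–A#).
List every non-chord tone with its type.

E#5 (beat 2) — passing tone; E#4 (beat 5) — escape tone.

The harmony at that moment is D# minor triad (D#, F#, A#); E#5 is not a chord tone.
It is approached by step down from F#5 and left by step down to D#5.
Step in, step out in the same direction — a passing tone.
The harmony at that moment is D# minor triad (D#, F#, A#); E#4 is not a chord tone.
It is approached by step down from F#4 and left by leap up to A#4.
Step in, leap out — an escape tone.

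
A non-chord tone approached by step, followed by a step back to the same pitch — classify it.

Approach: by step. Departure: by step in the opposite direction, back to the starting pitch.
Stepwise on both sides but reversing to return to the same chord tone — a neighbor tone. (Had it continued onward in the same direction it would be a passing tone instead.)

Neighbor tone.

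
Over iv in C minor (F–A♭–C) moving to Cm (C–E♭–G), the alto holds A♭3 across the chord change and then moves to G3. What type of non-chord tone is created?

A♭3 is a suspension.

The harmony at that moment is C minor triad (C, E♭, G); A♭3 is not a chord tone.
It is held over (the same pitch as the preceding A♭3) and left by step down to G3.
Held over from the previous chord and resolving down by step — a suspension.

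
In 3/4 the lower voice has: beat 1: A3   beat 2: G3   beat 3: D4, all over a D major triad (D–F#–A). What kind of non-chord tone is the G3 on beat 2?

Escape tone.

The harmony at that moment is D major triad (D, F#, A); G3 is not a chord tone.
It is approached by step down from A3 and left by leap up to D4.
Step in, leap out, on a weak beat — an escape tone.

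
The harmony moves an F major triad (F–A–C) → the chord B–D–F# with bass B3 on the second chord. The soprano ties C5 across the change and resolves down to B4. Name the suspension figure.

9–8 suspension.

At the second chord the bass is B3. The suspended C5 lies a ninth above the bass; after resolving down by step to B4, the interval above the bass becomes an octave.
Suspension figures are named by those two intervals: 9–8.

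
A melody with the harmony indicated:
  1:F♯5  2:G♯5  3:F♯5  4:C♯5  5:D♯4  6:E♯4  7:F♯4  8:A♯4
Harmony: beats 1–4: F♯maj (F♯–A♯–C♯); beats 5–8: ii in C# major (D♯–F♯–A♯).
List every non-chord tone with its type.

The harmony at that moment is F♯ major triad (F♯, A♯, C♯); G♯5 is not a chord tone.
It is approached by step up from F♯5 and left by step down to F♯5.
Step away and step back to the same note — a neighbor tone (upper neighbor).
The harmony at that moment is D♯ minor triad (D♯, F♯, A♯); E♯4 is not a chord tone.
It is approached by step up from D♯4 and left by step up to F♯4.
Step in, step out in the same direction — a passing tone.

G♯5 (beat 2) — neighbor tone; E♯4 (beat 6) — passing tone.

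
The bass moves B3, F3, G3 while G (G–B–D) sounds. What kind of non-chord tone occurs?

F3 is an appoggiatura.

The harmony at that moment is G major triad (G, B, D); F3 is not a chord tone.
It is approached by leap down from B3 and left by step up to G3.
Leap in, step out — an appoggiatura.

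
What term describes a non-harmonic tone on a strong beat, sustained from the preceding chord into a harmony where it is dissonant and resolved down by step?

Approach: by preparation — the pitch is first a chord tone, then held (tied or repeated) while the harmony changes under it. Departure: down by step. Metric position: strong.
A prepared dissonance that resolves downward by step — a suspension. (The same figure resolving upward would be a retardation.)

Suspension.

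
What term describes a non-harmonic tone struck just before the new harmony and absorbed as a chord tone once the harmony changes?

Approach: ahead of the chord change (typically by step), so it is dissonant against the current harmony. Departure: none — the same pitch is restated or held and is a chord tone of the new harmony.
Dissonant first, consonant once the harmony catches up: the note simply arrives early — an anticipation. (The reverse timing, consonant first and dissonant after the change, would be a suspension or retardation.)

Anticipation.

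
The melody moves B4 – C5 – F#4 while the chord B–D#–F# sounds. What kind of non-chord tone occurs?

The harmony at that moment is B major triad (B, D#, F#); C5 is not a chord tone.
It is approached by step up from B4 and left by leap down to F#4.
Step in, leap out — an escape tone.

C5 is an escape tone.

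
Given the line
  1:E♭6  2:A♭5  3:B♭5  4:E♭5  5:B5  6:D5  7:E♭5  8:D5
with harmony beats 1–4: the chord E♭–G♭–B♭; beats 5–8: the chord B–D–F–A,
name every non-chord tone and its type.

A♭5 (beat 2) — appoggiatura; E♭5 (beat 7) — neighbor tone.

The harmony at that moment is E♭ minor triad (E♭, G♭, B♭); A♭5 is not a chord tone.
It is approached by leap down from E♭6 and left by step up to B♭5.
Leap in, step out — an appoggiatura.
The harmony at that moment is B half-diminished seventh chord (B, D, F, A); E♭5 is not a chord tone.
It is approached by step up from D5 and left by step down to D5.
Step away and step back to the same note — a neighbor tone (upper neighbor).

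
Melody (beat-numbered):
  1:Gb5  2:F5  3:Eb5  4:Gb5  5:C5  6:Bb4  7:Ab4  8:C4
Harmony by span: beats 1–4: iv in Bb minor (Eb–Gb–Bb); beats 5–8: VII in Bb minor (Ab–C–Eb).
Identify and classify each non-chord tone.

The harmony at that moment is Eb minor triad (Eb, Gb, Bb); F5 is not a chord tone.
It is approached by step down from Gb5 and left by step down to Eb5.
Step in, step out in the same direction — a passing tone.
The harmony at that moment is Ab major triad (Ab, C, Eb); Bb4 is not a chord tone.
It is approached by step down from C5 and left by step down to Ab4.
Step in, step out in the same direction — a passing tone.

F5 (beat 2) — passing tone; Bb4 (beat 6) — passing tone.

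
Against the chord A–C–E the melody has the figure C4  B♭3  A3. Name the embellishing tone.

B♭3 is a passing tone.

The harmony at that moment is A minor triad (A, C, E); B♭3 is not a chord tone.
It is approached by step down from C4 and left by step down to A3.
Step in, step out in the same direction — a passing tone.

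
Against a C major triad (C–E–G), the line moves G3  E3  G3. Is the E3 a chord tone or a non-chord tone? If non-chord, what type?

C major triad contains C, E, G; E is the third, so it is a chord tone.

Chord tone (the third of C major triad).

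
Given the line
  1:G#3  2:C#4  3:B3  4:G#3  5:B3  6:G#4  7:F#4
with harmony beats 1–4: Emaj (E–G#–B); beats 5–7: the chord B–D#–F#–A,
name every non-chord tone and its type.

The harmony at that moment is E major triad (E, G#, B); C#4 is not a chord tone.
It is approached by leap up from G#3 and left by step down to B3.
Leap in, step out — an appoggiatura.
The harmony at that moment is B dominant seventh chord (B, D#, F#, A); G#4 is not a chord tone.
It is approached by leap up from B3 and left by step down to F#4.
Leap in, step out — an appoggiatura.

C#4 (beat 2) — appoggiatura; G#4 (beat 6) — appoggiatura.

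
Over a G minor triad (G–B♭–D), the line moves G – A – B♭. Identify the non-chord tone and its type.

The harmony at that moment is G minor triad (G, B♭, D); A is not a chord tone.
It is approached by step up from G and left by step up to B♭.
Step in, step out in the same direction — a passing tone.

A is a passing tone.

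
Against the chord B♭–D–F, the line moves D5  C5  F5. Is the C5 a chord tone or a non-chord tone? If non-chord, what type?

The harmony at that moment is B♭ major triad (B♭, D, F); C5 is not a chord tone.
It is approached by step down from D5 and left by leap up to F5.
Step in, leap out — an escape tone.

Non-chord tone — an escape tone.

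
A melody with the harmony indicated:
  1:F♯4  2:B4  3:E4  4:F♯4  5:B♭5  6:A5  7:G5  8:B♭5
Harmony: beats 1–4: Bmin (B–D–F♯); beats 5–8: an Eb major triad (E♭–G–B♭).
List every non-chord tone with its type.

The harmony at that moment is B minor triad (B, D, F♯); E4 is not a chord tone.
It is approached by leap down from B4 and left by step up to F♯4.
Leap in, step out — an appoggiatura.
The harmony at that moment is E♭ major triad (E♭, G, B♭); A5 is not a chord tone.
It is approached by step down from B♭5 and left by step down to G5.
Step in, step out in the same direction — a passing tone.

E4 (beat 3) — appoggiatura; A5 (beat 6) — passing tone.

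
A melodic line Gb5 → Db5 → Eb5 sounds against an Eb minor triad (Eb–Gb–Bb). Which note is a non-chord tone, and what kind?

Db5 is an appoggiatura.

The harmony at that moment is Eb minor triad (Eb, Gb, Bb); Db5 is not a chord tone.
It is approached by leap down from Gb5 and left by step up to Eb5.
Leap in, step out — an appoggiatura.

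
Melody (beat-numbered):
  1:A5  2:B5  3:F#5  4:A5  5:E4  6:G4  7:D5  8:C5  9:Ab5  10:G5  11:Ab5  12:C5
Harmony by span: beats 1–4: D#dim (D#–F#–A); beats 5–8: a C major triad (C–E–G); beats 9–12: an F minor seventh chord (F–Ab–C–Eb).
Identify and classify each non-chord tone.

The harmony at that moment is D# diminished triad (D#, F#, A); B5 is not a chord tone.
It is approached by step up from A5 and left by leap down to F#5.
Step in, leap out — an escape tone.
The harmony at that moment is C major triad (C, E, G); D5 is not a chord tone.
It is approached by leap up from G4 and left by step down to C5.
Leap in, step out — an appoggiatura.
The harmony at that moment is F minor seventh chord (F, Ab, C, Eb); G5 is not a chord tone.
It is approached by step down from Ab5 and left by step up to Ab5.
Step away and step back to the same note — a neighbor tone (lower neighbor).

B5 (beat 2) — escape tone; D5 (beat 7) — appoggiatura; G5 (beat 10) — neighbor tone.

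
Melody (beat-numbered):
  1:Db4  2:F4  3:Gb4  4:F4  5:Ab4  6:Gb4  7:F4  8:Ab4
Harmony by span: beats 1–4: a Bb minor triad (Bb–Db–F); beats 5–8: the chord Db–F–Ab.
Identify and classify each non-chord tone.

The harmony at that moment is Bb minor triad (Bb, Db, F); Gb4 is not a chord tone.
It is approached by step up from F4 and left by step down to F4.
Step away and step back to the same note — a neighbor tone (upper neighbor).
The harmony at that moment is Db major triad (Db, F, Ab); Gb4 is not a chord tone.
It is approached by step down from Ab4 and left by step down to F4.
Step in, step out in the same direction — a passing tone.

Gb4 (beat 3) — neighbor tone; Gb4 (beat 6) — passing tone.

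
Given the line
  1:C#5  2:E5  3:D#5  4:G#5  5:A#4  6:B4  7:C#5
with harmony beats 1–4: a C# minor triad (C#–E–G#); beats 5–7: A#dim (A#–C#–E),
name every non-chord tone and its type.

The harmony at that moment is C# minor triad (C#, E, G#); D#5 is not a chord tone.
It is approached by step down from E5 and left by leap up to G#5.
Step in, leap out — an escape tone.
The harmony at that moment is A# diminished triad (A#, C#, E); B4 is not a chord tone.
It is approached by step up from A#4 and left by step up to C#5.
Step in, step out in the same direction — a passing tone.

D#5 (beat 3) — escape tone; B4 (beat 6) — passing tone.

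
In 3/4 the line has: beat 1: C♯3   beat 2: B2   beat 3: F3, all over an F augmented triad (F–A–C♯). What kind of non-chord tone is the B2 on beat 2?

The harmony at that moment is F augmented triad (F, A, C♯); B2 is not a chord tone.
It is approached by step down from C♯3 and left by leap up to F3.
Step in, leap out, on a weak beat — an escape tone.

Escape tone.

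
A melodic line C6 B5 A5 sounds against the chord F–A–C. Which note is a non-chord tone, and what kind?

The harmony at that moment is F major triad (F, A, C); B5 is not a chord tone.
It is approached by step down from C6 and left by step down to A5.
Step in, step out in the same direction — a passing tone.

B5 is a passing tone.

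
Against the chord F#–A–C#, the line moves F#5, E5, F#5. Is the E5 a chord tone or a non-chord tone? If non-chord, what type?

Non-chord tone — a neighbor tone.

The harmony at that moment is F# minor triad (F#, A, C#); E5 is not a chord tone.
It is approached by step down from F#5 and left by step up to F#5.
Step away and step back to the same note — a neighbor tone (lower neighbor).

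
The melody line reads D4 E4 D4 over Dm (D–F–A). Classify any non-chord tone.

The harmony at that moment is D minor triad (D, F, A); E4 is not a chord tone.
It is approached by step up from D4 and left by step down to D4.
Step away and step back to the same note — a neighbor tone (upper neighbor).

E4 is a neighbor tone.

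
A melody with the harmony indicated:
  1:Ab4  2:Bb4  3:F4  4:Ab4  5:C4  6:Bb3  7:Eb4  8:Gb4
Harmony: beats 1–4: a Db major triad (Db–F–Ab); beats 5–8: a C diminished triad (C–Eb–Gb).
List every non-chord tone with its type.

Bb4 (beat 2) — escape tone; Bb3 (beat 6) — escape tone.

The harmony at that moment is Db major triad (Db, F, Ab); Bb4 is not a chord tone.
It is approached by step up from Ab4 and left by leap down to F4.
Step in, leap out — an escape tone.
The harmony at that moment is C diminished triad (C, Eb, Gb); Bb3 is not a chord tone.
It is approached by step down from C4 and left by leap up to Eb4.
Step in, leap out — an escape tone.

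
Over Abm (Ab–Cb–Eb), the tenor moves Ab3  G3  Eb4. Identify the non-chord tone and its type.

The harmony at that moment is Ab minor triad (Ab, Cb, Eb); G3 is not a chord tone.
It is approached by step down from Ab3 and left by leap up to Eb4.
Step in, leap out — an escape tone.

G3 is an escape tone.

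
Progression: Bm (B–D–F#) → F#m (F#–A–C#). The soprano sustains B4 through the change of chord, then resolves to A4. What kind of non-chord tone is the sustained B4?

B4 is a suspension.

The harmony at that moment is F# minor triad (F#, A, C#); B4 is not a chord tone.
It is held over (the same pitch as the preceding B4) and left by step down to A4.
Held over from the previous chord and resolving down by step — a suspension.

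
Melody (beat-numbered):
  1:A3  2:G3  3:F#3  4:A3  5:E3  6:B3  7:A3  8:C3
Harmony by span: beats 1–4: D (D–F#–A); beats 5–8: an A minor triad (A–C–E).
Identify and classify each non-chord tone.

G3 (beat 2) — passing tone; B3 (beat 6) — appoggiatura.

The harmony at that moment is D major triad (D, F#, A); G3 is not a chord tone.
It is approached by step down from A3 and left by step down to F#3.
Step in, step out in the same direction — a passing tone.
The harmony at that moment is A minor triad (A, C, E); B3 is not a chord tone.
It is approached by leap up from E3 and left by step down to A3.
Leap in, step out — an appoggiatura.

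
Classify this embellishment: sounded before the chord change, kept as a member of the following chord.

Approach: ahead of the chord change (typically by step), so it is dissonant against the current harmony. Departure: none — the same pitch is restated or held and is a chord tone of the new harmony.
Dissonant first, consonant once the harmony catches up: the note simply arrives early — an anticipation. (The reverse timing, consonant first and dissonant after the change, would be a suspension or retardation.)

Anticipation.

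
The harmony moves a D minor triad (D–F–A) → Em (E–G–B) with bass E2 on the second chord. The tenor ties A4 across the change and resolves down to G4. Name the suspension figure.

At the second chord the bass is E2. The suspended A4 lies a fourth above the bass; after resolving down by step to G4, the interval above the bass becomes a third.
Suspension figures are named by those two intervals: 4–3.

4–3 suspension.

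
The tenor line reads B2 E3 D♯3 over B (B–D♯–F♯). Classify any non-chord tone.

E3 is an appoggiatura.

The harmony at that moment is B major triad (B, D♯, F♯); E3 is not a chord tone.
It is approached by leap up from B2 and left by step down to D♯3.
Leap in, step out — an appoggiatura.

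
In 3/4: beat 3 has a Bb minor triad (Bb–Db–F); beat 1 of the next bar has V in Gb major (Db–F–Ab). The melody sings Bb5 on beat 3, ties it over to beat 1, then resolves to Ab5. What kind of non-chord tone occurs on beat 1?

Suspension.

The harmony at that moment is Db major triad (Db, F, Ab); Bb5 is not a chord tone.
It is held over (the same pitch as the preceding Bb5) and left by step down to Ab5.
Held over from the previous chord and resolving down by step — a suspension.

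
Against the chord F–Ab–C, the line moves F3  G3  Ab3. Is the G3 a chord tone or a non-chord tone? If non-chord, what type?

Non-chord tone — a passing tone.

The harmony at that moment is F minor triad (F, Ab, C); G3 is not a chord tone.
It is approached by step up from F3 and left by step up to Ab3.
Step in, step out in the same direction — a passing tone.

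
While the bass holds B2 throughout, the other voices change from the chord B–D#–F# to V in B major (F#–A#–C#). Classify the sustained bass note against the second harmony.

Pedal tone (pedal point).

The harmony at that moment is F# major triad (F#, A#, C#); B2 is not a chord tone.
It is held over (the same pitch as the preceding B2) and then sustained as the same pitch into the next harmony.
Sustained through a change of harmony — a pedal tone.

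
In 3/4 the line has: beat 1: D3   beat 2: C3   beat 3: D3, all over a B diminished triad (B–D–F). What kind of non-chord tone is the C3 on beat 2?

The harmony at that moment is B diminished triad (B, D, F); C3 is not a chord tone.
It is approached by step down from D3 and left by step up to D3.
Step away and step back to the same note — a neighbor tone (lower neighbor).

Lower neighbor tone.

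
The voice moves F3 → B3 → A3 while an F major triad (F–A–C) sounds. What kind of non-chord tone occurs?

B3 is an appoggiatura.

The harmony at that moment is F major triad (F, A, C); B3 is not a chord tone.
It is approached by leap up from F3 and left by step down to A3.
Leap in, step out — an appoggiatura.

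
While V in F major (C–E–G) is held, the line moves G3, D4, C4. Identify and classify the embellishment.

The harmony at that moment is C major triad (C, E, G); D4 is not a chord tone.
It is approached by leap up from G3 and left by step down to C4.
Leap in, step out — an appoggiatura.

D4 is an appoggiatura.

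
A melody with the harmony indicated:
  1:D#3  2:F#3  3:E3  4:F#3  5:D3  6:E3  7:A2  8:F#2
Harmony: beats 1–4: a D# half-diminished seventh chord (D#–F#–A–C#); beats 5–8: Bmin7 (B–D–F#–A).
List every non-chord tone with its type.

The harmony at that moment is D# half-diminished seventh chord (D#, F#, A, C#); E3 is not a chord tone.
It is approached by step down from F#3 and left by step up to F#3.
Step away and step back to the same note — a neighbor tone (lower neighbor).
The harmony at that moment is B minor seventh chord (B, D, F#, A); E3 is not a chord tone.
It is approached by step up from D3 and left by leap down to A2.
Step in, leap out — an escape tone.

E3 (beat 3) — neighbor tone; E3 (beat 6) — escape tone.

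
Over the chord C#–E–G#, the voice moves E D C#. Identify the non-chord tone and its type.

D is a passing tone.

The harmony at that moment is C# minor triad (C#, E, G#); D is not a chord tone.
It is approached by step down from E and left by step down to C#.
Step in, step out in the same direction — a passing tone.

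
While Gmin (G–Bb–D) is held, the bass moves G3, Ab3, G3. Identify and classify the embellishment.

The harmony at that moment is G minor triad (G, Bb, D); Ab3 is not a chord tone.
It is approached by step up from G3 and left by step down to G3.
Step away and step back to the same note — a neighbor tone (upper neighbor).

Ab3 is a neighbor tone.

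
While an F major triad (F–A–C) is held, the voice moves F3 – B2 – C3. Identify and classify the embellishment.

B2 is an appoggiatura.

The harmony at that moment is F major triad (F, A, C); B2 is not a chord tone.
It is approached by leap down from F3 and left by step up to C3.
Leap in, step out — an appoggiatura.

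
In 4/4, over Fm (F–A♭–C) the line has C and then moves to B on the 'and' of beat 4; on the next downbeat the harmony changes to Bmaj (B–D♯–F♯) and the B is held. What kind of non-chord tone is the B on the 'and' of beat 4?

Anticipation.

The harmony at that moment is F minor triad (F, A♭, C); B is not a chord tone.
It is approached by step down from C and then sustained as the same pitch into the next harmony.
Arriving early and becoming a chord tone when the harmony changes — an anticipation.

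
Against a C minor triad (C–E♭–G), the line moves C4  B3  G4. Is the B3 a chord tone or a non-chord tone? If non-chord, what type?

The harmony at that moment is C minor triad (C, E♭, G); B3 is not a chord tone.
It is approached by step down from C4 and left by leap up to G4.
Step in, leap out — an escape tone.

Non-chord tone — an escape tone.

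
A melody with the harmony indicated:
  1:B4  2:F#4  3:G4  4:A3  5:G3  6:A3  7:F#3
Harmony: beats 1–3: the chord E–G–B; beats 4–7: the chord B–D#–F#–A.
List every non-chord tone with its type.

The harmony at that moment is E minor triad (E, G, B); F#4 is not a chord tone.
It is approached by leap down from B4 and left by step up to G4.
Leap in, step out — an appoggiatura.
The harmony at that moment is B dominant seventh chord (B, D#, F#, A); G3 is not a chord tone.
It is approached by step down from A3 and left by step up to A3.
Step away and step back to the same note — a neighbor tone (lower neighbor).

F#4 (beat 2) — appoggiatura; G3 (beat 5) — neighbor tone.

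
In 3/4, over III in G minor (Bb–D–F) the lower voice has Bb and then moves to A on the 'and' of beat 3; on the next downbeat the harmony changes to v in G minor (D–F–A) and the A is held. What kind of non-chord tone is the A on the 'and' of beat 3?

Anticipation.

The harmony at that moment is Bb major triad (Bb, D, F); A is not a chord tone.
It is approached by step down from Bb and then sustained as the same pitch into the next harmony.
Arriving early and becoming a chord tone when the harmony changes — an anticipation.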